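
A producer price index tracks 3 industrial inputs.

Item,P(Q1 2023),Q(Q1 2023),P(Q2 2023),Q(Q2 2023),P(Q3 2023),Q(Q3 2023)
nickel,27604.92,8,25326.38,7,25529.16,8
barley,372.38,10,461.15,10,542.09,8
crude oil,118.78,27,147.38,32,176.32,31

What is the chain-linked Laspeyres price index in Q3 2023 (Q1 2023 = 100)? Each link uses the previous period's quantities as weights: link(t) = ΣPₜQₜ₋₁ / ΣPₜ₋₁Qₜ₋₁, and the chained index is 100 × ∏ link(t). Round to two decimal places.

Link Q1 2023→Q2 2023:
ΣP(Q2 2023)Q(Q1 2023) = 25326.38×8 + 461.15×10 + 147.38×27 = 202611.04 + 4611.5 + 3979.26 = 211201.8
ΣP(Q1 2023)Q(Q1 2023) = 27604.92×8 + 372.38×10 + 118.78×27 = 220839.36 + 3723.8 + 3207.06 = 227770.22
link = 211201.8/227770.22 = 0.927258
Link Q2 2023→Q3 2023:
ΣP(Q3 2023)Q(Q2 2023) = 25529.16×7 + 542.09×10 + 176.32×32 = 178704.12 + 5420.9 + 5642.24 = 189767.26
ΣP(Q2 2023)Q(Q2 2023) = 25326.38×7 + 461.15×10 + 147.38×32 = 177284.66 + 4611.5 + 4716.16 = 186612.32
link = 189767.26/186612.32 = 1.016906
Chained index = 100 × 0.927258 × 1.016906 = 94.2935

94.29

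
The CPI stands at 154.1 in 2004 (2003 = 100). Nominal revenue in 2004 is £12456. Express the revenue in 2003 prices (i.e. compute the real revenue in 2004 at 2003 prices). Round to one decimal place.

8083.1

Real = Nominal ÷ (Index/100) = 12456 ÷ (154.1/100)
     = 12456 ÷ 1.541 = 8083.0629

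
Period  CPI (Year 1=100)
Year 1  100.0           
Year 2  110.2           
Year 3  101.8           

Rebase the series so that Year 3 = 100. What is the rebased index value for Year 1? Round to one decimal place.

98.2

Rebased(Year 1) = 100.0 / 101.8 × 100 = 98.2318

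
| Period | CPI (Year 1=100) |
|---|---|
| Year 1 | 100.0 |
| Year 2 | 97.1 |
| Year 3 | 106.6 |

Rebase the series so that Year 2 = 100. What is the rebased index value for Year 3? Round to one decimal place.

109.8

Rebased(Year 3) = 106.6 / 97.1 × 100 = 109.7837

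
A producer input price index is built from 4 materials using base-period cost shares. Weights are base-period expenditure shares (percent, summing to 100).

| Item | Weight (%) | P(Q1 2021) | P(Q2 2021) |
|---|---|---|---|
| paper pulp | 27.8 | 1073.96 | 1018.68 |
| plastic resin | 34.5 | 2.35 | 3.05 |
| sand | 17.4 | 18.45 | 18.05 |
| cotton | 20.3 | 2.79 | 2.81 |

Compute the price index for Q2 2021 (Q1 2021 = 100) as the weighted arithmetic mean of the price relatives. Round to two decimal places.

108.61

paper pulp: 27.8 × (1018.68/1073.96) = 27.8 × 0.948527 = 26.3690
plastic resin: 34.5 × (3.05/2.35) = 34.5 × 1.297872 = 44.7766
sand: 17.4 × (18.05/18.45) = 17.4 × 0.978320 = 17.0228
cotton: 20.3 × (2.81/2.79) = 20.3 × 1.007168 = 20.4455
Index = Σ wᵢ·(p₁ᵢ/p₀ᵢ) = 26.3690 + 44.7766 + 17.0228 + 20.4455 = 108.6139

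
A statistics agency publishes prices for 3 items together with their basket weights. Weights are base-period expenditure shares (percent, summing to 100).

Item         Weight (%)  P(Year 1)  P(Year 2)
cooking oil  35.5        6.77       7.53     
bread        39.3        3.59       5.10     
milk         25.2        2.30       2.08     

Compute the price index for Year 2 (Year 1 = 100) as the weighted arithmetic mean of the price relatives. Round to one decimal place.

118.1

cooking oil: 35.5 × (7.53/6.77) = 35.5 × 1.112260 = 39.4852
bread: 39.3 × (5.10/3.59) = 39.3 × 1.420613 = 55.8301
milk: 25.2 × (2.08/2.30) = 25.2 × 0.904348 = 22.7896
Index = Σ wᵢ·(p₁ᵢ/p₀ᵢ) = 39.4852 + 55.8301 + 22.7896 = 118.1049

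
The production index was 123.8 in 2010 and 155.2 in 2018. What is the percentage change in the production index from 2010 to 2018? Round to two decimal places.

25.36%

Change = (155.2 − 123.8) / 123.8 × 100
       = 31.4 / 123.8 × 100 = 25.3635%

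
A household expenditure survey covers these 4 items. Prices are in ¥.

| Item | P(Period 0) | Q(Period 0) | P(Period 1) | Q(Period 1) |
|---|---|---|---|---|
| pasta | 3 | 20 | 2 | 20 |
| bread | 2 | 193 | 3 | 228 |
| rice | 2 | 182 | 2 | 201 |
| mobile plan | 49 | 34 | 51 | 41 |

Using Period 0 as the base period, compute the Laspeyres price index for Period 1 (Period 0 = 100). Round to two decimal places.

Laspeyres price index uses base-period quantities as weights.
ΣP(Period 1)·Q(Period 0) = 2×20 + 3×193 + 2×182 + 51×34 = 40 + 579 + 364 + 1734 = 2717
ΣP(Period 0)·Q(Period 0) = 3×20 + 2×193 + 2×182 + 49×34 = 60 + 386 + 364 + 1666 = 2476
Index = 2717 / 2476 × 100 = 109.7334

109.73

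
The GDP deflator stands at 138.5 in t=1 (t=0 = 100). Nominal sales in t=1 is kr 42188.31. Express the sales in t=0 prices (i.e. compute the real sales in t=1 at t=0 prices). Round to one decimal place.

Real = Nominal ÷ (Index/100) = 42188.31 ÷ (138.5/100)
     = 42188.31 ÷ 1.385 = 30460.8736

30460.9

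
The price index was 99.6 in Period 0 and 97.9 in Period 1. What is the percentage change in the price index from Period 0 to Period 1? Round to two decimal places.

-1.71%

Change = (97.9 − 99.6) / 99.6 × 100
       = -1.7 / 99.6 × 100 = -1.7068%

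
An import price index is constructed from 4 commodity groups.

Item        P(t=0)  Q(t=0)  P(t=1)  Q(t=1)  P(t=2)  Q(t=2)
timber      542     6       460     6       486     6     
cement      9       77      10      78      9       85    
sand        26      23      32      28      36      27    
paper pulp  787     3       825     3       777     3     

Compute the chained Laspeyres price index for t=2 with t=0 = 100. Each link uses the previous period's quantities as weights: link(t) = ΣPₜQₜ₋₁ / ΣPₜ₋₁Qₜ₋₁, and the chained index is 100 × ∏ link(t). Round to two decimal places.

Link t=0→t=1:
ΣP(t=1)Q(t=0) = 460×6 + 10×77 + 32×23 + 825×3 = 2760 + 770 + 736 + 2475 = 6741
ΣP(t=0)Q(t=0) = 542×6 + 9×77 + 26×23 + 787×3 = 3252 + 693 + 598 + 2361 = 6904
link = 6741/6904 = 0.976390
Link t=1→t=2:
ΣP(t=2)Q(t=1) = 486×6 + 9×78 + 36×28 + 777×3 = 2916 + 702 + 1008 + 2331 = 6957
ΣP(t=1)Q(t=1) = 460×6 + 10×78 + 32×28 + 825×3 = 2760 + 780 + 896 + 2475 = 6911
link = 6957/6911 = 1.006656
Chained index = 100 × 0.976390 × 1.006656 = 98.2889

98.29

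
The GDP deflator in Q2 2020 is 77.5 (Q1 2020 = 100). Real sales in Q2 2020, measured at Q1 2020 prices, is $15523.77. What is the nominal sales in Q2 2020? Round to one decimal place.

12030.9

Nominal = Real × (Index/100) = 15523.77 × (77.5/100)
        = 15523.77 × 0.775 = 12030.9218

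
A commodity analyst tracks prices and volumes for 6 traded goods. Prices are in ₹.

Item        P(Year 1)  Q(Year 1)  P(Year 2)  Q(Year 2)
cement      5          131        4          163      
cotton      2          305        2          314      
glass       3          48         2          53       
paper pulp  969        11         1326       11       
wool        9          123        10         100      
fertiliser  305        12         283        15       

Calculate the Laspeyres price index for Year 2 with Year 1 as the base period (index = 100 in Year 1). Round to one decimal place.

Laspeyres price index uses base-period quantities as weights.
ΣP(Year 2)·Q(Year 1) = 4×131 + 2×305 + 2×48 + 1326×11 + 10×123 + 283×12 = 524 + 610 + 96 + 14586 + 1230 + 3396 = 20442
ΣP(Year 1)·Q(Year 1) = 5×131 + 2×305 + 3×48 + 969×11 + 9×123 + 305×12 = 655 + 610 + 144 + 10659 + 1107 + 3660 = 16835
Index = 20442 / 16835 × 100 = 121.4256

121.4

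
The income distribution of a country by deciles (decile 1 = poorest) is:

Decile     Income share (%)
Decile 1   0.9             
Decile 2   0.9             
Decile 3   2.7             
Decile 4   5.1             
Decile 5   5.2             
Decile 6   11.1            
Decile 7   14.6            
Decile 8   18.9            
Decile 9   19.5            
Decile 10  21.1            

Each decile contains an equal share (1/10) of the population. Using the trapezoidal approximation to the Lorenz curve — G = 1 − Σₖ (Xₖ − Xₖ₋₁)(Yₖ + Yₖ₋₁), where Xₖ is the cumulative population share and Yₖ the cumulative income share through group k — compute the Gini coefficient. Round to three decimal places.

Cumulative income shares Yₖ: 0.0090, 0.0180, 0.0450, 0.0960, 0.1480, 0.2590, 0.4050, 0.5940, 0.7890, 1.0000
Σ (Xₖ−Xₖ₋₁)(Yₖ+Yₖ₋₁) = (1/10)(0.0090+0.0000) + (1/10)(0.0180+0.0090) + (1/10)(0.0450+0.0180) + (1/10)(0.0960+0.0450) + (1/10)(0.1480+0.0960) + (1/10)(0.2590+0.1480) + (1/10)(0.4050+0.2590) + (1/10)(0.5940+0.4050) + (1/10)(0.7890+0.5940) + (1/10)(1.0000+0.7890)
  = 0.0009 + 0.0027 + 0.0063 + 0.0141 + 0.0244 + 0.0407 + 0.0664 + 0.0999 + 0.1383 + 0.1789 = 0.5726
G = 1 − 0.5726 = 0.4274

0.427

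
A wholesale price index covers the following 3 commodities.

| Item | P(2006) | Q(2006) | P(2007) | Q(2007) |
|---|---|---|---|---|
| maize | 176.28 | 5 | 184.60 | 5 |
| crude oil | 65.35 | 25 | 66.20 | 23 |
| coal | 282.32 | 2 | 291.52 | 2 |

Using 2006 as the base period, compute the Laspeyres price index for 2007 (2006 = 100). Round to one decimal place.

Laspeyres price index uses base-period quantities as weights.
ΣP(2007)·Q(2006) = 184.60×5 + 66.20×25 + 291.52×2 = 923 + 1655 + 583.04 = 3161.04
ΣP(2006)·Q(2006) = 176.28×5 + 65.35×25 + 282.32×2 = 881.4 + 1633.75 + 564.64 = 3079.79
Index = 3161.04 / 3079.79 × 100 = 102.6382

102.6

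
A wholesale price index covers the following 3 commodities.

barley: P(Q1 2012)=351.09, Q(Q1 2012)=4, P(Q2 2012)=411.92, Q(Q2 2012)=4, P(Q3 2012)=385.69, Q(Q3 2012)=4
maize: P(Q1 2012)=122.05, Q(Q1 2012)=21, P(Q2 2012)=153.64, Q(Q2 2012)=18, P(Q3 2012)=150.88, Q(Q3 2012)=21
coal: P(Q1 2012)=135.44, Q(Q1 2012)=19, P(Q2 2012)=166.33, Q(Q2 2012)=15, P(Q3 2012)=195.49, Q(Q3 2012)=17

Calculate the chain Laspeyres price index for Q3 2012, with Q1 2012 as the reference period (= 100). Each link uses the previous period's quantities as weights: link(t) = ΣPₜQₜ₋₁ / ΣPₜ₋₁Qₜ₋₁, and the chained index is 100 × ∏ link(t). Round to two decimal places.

127.86

Link Q1 2012→Q2 2012:
ΣP(Q2 2012)Q(Q1 2012) = 411.92×4 + 153.64×21 + 166.33×19 = 1647.68 + 3226.44 + 3160.27 = 8034.39
ΣP(Q1 2012)Q(Q1 2012) = 351.09×4 + 122.05×21 + 135.44×19 = 1404.36 + 2563.05 + 2573.36 = 6540.77
link = 8034.39/6540.77 = 1.228355
Link Q2 2012→Q3 2012:
ΣP(Q3 2012)Q(Q2 2012) = 385.69×4 + 150.88×18 + 195.49×15 = 1542.76 + 2715.84 + 2932.35 = 7190.95
ΣP(Q2 2012)Q(Q2 2012) = 411.92×4 + 153.64×18 + 166.33×15 = 1647.68 + 2765.52 + 2494.95 = 6908.15
link = 7190.95/6908.15 = 1.040937
Chained index = 100 × 1.228355 × 1.040937 = 127.8641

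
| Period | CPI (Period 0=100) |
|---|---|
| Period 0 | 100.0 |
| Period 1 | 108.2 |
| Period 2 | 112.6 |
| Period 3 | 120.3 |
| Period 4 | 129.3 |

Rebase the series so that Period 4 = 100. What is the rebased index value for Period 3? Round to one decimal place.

Rebased(Period 3) = 120.3 / 129.3 × 100 = 93.0394

93.0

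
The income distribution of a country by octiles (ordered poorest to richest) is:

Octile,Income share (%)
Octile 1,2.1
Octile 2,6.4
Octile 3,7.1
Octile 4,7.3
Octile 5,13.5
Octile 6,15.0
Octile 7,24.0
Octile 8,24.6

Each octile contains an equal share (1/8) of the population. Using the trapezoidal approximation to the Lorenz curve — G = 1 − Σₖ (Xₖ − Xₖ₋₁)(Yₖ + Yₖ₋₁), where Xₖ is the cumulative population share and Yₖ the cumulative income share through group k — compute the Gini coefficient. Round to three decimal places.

0.344

Cumulative income shares Yₖ: 0.0210, 0.0850, 0.1560, 0.2290, 0.3640, 0.5140, 0.7540, 1.0000
Σ (Xₖ−Xₖ₋₁)(Yₖ+Yₖ₋₁) = (1/8)(0.0210+0.0000) + (1/8)(0.0850+0.0210) + (1/8)(0.1560+0.0850) + (1/8)(0.2290+0.1560) + (1/8)(0.3640+0.2290) + (1/8)(0.5140+0.3640) + (1/8)(0.7540+0.5140) + (1/8)(1.0000+0.7540)
  = 0.0026 + 0.0133 + 0.0301 + 0.0481 + 0.0741 + 0.1098 + 0.1585 + 0.2193 = 0.6558
G = 1 − 0.6558 = 0.3442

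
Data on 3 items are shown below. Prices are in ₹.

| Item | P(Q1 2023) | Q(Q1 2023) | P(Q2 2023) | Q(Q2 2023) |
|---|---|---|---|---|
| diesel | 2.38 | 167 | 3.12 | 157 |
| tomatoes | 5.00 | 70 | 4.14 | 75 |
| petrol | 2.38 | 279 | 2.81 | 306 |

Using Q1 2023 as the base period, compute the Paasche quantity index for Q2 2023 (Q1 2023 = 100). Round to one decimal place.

104.1

Paasche quantity index uses current-period prices as weights.
ΣP(Q2 2023)·Q(Q2 2023) = 3.12×157 + 4.14×75 + 2.81×306 = 489.84 + 310.5 + 859.86 = 1660.2
ΣP(Q2 2023)·Q(Q1 2023) = 3.12×167 + 4.14×70 + 2.81×279 = 521.04 + 289.8 + 783.99 = 1594.83
Index = 1660.2 / 1594.83 × 100 = 104.0989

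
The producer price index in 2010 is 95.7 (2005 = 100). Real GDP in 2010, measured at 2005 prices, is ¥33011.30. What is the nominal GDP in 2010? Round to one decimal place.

31591.8

Nominal = Real × (Index/100) = 33011.30 × (95.7/100)
        = 33011.30 × 0.957 = 31591.8141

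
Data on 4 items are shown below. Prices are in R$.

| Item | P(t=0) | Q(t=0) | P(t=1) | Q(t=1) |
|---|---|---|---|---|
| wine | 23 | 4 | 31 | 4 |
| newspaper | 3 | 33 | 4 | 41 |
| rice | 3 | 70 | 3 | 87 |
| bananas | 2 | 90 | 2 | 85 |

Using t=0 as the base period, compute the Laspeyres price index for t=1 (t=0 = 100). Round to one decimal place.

Laspeyres price index uses base-period quantities as weights.
ΣP(t=1)·Q(t=0) = 31×4 + 4×33 + 3×70 + 2×90 = 124 + 132 + 210 + 180 = 646
ΣP(t=0)·Q(t=0) = 23×4 + 3×33 + 3×70 + 2×90 = 92 + 99 + 210 + 180 = 581
Index = 646 / 581 × 100 = 111.1876

111.2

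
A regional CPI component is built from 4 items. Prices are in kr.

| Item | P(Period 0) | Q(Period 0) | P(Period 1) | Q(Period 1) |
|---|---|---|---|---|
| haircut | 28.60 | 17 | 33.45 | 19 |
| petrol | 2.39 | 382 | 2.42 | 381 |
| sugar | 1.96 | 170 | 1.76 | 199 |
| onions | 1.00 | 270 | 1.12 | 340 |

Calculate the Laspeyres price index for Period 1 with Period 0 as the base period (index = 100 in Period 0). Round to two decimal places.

Laspeyres price index uses base-period quantities as weights.
ΣP(Period 1)·Q(Period 0) = 33.45×17 + 2.42×382 + 1.76×170 + 1.12×270 = 568.65 + 924.44 + 299.2 + 302.4 = 2094.69
ΣP(Period 0)·Q(Period 0) = 28.60×17 + 2.39×382 + 1.96×170 + 1.00×270 = 486.2 + 912.98 + 333.2 + 270 = 2002.38
Index = 2094.69 / 2002.38 × 100 = 104.6100

104.61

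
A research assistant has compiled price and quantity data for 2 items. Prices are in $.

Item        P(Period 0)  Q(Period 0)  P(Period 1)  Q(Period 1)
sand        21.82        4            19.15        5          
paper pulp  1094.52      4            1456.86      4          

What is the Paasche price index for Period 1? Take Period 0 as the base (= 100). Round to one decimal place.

Paasche price index uses current-period quantities as weights.
ΣP(Period 1)·Q(Period 1) = 19.15×5 + 1456.86×4 = 95.75 + 5827.44 = 5923.19
ΣP(Period 0)·Q(Period 1) = 21.82×5 + 1094.52×4 = 109.1 + 4378.08 = 4487.18
Index = 5923.19 / 4487.18 × 100 = 132.0025

132.0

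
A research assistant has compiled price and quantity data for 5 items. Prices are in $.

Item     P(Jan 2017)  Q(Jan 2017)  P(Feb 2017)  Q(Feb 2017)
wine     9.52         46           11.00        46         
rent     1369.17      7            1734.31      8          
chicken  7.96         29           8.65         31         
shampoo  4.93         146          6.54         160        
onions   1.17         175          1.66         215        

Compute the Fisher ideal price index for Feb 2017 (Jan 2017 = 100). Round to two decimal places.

126.57

Laspeyres component (base-period weights):
ΣP(Feb 2017)Q(Jan 2017) = 11.00×46 + 1734.31×7 + 8.65×29 + 6.54×146 + 1.66×175 = 506 + 12140.17 + 250.85 + 954.84 + 290.5 = 14142.36
ΣP(Jan 2017)Q(Jan 2017) = 9.52×46 + 1369.17×7 + 7.96×29 + 4.93×146 + 1.17×175 = 437.92 + 9584.19 + 230.84 + 719.78 + 204.75 = 11177.48
L = 14142.36 / 11177.48 × 100 = 126.5255
Paasche component (current-period weights):
ΣP(Feb 2017)Q(Feb 2017) = 11.00×46 + 1734.31×8 + 8.65×31 + 6.54×160 + 1.66×215 = 506 + 13874.48 + 268.15 + 1046.4 + 356.9 = 16051.93
ΣP(Jan 2017)Q(Feb 2017) = 9.52×46 + 1369.17×8 + 7.96×31 + 4.93×160 + 1.17×215 = 437.92 + 10953.36 + 246.76 + 788.8 + 251.55 = 12678.39
P = 16051.93 / 12678.39 × 100 = 126.6086
Fisher = √(L × P) = √(126.5255 × 126.6086) = 126.5670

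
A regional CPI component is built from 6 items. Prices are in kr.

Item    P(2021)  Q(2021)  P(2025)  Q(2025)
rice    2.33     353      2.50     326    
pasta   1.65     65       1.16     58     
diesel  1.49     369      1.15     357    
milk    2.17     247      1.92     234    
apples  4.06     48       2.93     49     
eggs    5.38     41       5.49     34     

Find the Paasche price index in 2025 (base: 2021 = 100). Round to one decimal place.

Paasche price index uses current-period quantities as weights.
ΣP(2025)·Q(2025) = 2.50×326 + 1.16×58 + 1.15×357 + 1.92×234 + 2.93×49 + 5.49×34 = 815 + 67.28 + 410.55 + 449.28 + 143.57 + 186.66 = 2072.34
ΣP(2021)·Q(2025) = 2.33×326 + 1.65×58 + 1.49×357 + 2.17×234 + 4.06×49 + 5.38×34 = 759.58 + 95.7 + 531.93 + 507.78 + 198.94 + 182.92 = 2276.85
Index = 2072.34 / 2276.85 × 100 = 91.0179

91.0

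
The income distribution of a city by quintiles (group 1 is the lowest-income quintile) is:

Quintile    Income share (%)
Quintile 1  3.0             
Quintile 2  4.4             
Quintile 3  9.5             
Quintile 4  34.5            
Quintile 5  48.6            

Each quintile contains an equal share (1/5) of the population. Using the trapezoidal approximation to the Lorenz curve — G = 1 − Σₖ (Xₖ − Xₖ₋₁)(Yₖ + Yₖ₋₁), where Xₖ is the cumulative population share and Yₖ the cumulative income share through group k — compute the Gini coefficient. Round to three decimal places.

0.485

Cumulative income shares Yₖ: 0.0300, 0.0740, 0.1690, 0.5140, 1.0000
Σ (Xₖ−Xₖ₋₁)(Yₖ+Yₖ₋₁) = (1/5)(0.0300+0.0000) + (1/5)(0.0740+0.0300) + (1/5)(0.1690+0.0740) + (1/5)(0.5140+0.1690) + (1/5)(1.0000+0.5140)
  = 0.0060 + 0.0208 + 0.0486 + 0.1366 + 0.3028 = 0.5148
G = 1 − 0.5148 = 0.4852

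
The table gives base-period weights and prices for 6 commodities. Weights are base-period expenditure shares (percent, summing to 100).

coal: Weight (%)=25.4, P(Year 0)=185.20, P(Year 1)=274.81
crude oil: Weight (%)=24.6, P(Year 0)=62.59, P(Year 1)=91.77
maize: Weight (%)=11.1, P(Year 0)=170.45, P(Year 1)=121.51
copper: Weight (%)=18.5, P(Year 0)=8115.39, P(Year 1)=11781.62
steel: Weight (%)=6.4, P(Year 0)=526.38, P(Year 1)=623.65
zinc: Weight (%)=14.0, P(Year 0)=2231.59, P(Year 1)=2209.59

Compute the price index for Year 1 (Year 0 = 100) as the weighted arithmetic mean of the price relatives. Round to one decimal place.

coal: 25.4 × (274.81/185.20) = 25.4 × 1.483855 = 37.6899
crude oil: 24.6 × (91.77/62.59) = 24.6 × 1.466209 = 36.0687
maize: 11.1 × (121.51/170.45) = 11.1 × 0.712878 = 7.9129
copper: 18.5 × (11781.62/8115.39) = 18.5 × 1.451763 = 26.8576
steel: 6.4 × (623.65/526.38) = 6.4 × 1.184790 = 7.5827
zinc: 14.0 × (2209.59/2231.59) = 14.0 × 0.990142 = 13.8620
Index = Σ wᵢ·(p₁ᵢ/p₀ᵢ) = 37.6899 + 36.0687 + 7.9129 + 26.8576 + 7.5827 + 13.8620 = 129.9738

130.0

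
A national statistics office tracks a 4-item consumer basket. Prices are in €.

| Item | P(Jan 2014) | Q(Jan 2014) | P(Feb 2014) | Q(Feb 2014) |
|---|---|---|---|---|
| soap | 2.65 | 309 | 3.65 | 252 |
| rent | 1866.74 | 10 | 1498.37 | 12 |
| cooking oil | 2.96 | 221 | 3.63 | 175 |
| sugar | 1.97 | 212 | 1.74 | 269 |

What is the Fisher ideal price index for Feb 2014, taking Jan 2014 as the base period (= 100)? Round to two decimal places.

83.50

Laspeyres component (base-period weights):
ΣP(Feb 2014)Q(Jan 2014) = 3.65×309 + 1498.37×10 + 3.63×221 + 1.74×212 = 1127.85 + 14983.7 + 802.23 + 368.88 = 17282.66
ΣP(Jan 2014)Q(Jan 2014) = 2.65×309 + 1866.74×10 + 2.96×221 + 1.97×212 = 818.85 + 18667.4 + 654.16 + 417.64 = 20558.05
L = 17282.66 / 20558.05 × 100 = 84.0676
Paasche component (current-period weights):
ΣP(Feb 2014)Q(Feb 2014) = 3.65×252 + 1498.37×12 + 3.63×175 + 1.74×269 = 919.8 + 17980.44 + 635.25 + 468.06 = 20003.55
ΣP(Jan 2014)Q(Feb 2014) = 2.65×252 + 1866.74×12 + 2.96×175 + 1.97×269 = 667.8 + 22400.88 + 518 + 529.93 = 24116.61
P = 20003.55 / 24116.61 × 100 = 82.9451
Fisher = √(L × P) = √(84.0676 × 82.9451) = 83.5045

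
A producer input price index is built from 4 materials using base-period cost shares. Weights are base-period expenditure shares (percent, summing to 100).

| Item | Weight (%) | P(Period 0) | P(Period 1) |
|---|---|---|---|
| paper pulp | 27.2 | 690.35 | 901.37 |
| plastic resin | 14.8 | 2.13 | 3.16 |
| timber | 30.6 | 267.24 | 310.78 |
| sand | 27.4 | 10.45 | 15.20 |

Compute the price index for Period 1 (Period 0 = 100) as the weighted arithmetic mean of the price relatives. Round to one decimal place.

132.9

paper pulp: 27.2 × (901.37/690.35) = 27.2 × 1.305671 = 35.5143
plastic resin: 14.8 × (3.16/2.13) = 14.8 × 1.483568 = 21.9568
timber: 30.6 × (310.78/267.24) = 30.6 × 1.162925 = 35.5855
sand: 27.4 × (15.20/10.45) = 27.4 × 1.454545 = 39.8545
Index = Σ wᵢ·(p₁ᵢ/p₀ᵢ) = 35.5143 + 21.9568 + 35.5855 + 39.8545 = 132.9111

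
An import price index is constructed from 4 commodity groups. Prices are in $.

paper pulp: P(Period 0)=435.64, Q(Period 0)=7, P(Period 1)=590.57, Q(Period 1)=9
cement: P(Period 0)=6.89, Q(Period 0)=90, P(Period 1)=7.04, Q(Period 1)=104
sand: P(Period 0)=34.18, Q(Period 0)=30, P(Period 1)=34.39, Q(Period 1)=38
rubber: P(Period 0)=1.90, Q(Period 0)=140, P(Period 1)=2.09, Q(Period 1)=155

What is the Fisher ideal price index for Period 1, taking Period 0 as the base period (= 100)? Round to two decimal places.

Laspeyres component (base-period weights):
ΣP(Period 1)Q(Period 0) = 590.57×7 + 7.04×90 + 34.39×30 + 2.09×140 = 4133.99 + 633.6 + 1031.7 + 292.6 = 6091.89
ΣP(Period 0)Q(Period 0) = 435.64×7 + 6.89×90 + 34.18×30 + 1.90×140 = 3049.48 + 620.1 + 1025.4 + 266 = 4960.98
L = 6091.89 / 4960.98 × 100 = 122.7961
Paasche component (current-period weights):
ΣP(Period 1)Q(Period 1) = 590.57×9 + 7.04×104 + 34.39×38 + 2.09×155 = 5315.13 + 732.16 + 1306.82 + 323.95 = 7678.06
ΣP(Period 0)Q(Period 1) = 435.64×9 + 6.89×104 + 34.18×38 + 1.90×155 = 3920.76 + 716.56 + 1298.84 + 294.5 = 6230.66
P = 7678.06 / 6230.66 × 100 = 123.2303
Fisher = √(L × P) = √(122.7961 × 123.2303) = 123.0130

123.01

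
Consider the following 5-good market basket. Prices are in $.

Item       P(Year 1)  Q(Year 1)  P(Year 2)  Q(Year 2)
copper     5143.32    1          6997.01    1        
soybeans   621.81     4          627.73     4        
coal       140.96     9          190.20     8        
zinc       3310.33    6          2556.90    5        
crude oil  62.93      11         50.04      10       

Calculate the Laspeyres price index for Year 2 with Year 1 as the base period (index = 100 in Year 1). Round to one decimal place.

Laspeyres price index uses base-period quantities as weights.
ΣP(Year 2)·Q(Year 1) = 6997.01×1 + 627.73×4 + 190.20×9 + 2556.90×6 + 50.04×11 = 6997.01 + 2510.92 + 1711.8 + 15341.4 + 550.44 = 27111.57
ΣP(Year 1)·Q(Year 1) = 5143.32×1 + 621.81×4 + 140.96×9 + 3310.33×6 + 62.93×11 = 5143.32 + 2487.24 + 1268.64 + 19861.98 + 692.23 = 29453.41
Index = 27111.57 / 29453.41 × 100 = 92.0490

92.0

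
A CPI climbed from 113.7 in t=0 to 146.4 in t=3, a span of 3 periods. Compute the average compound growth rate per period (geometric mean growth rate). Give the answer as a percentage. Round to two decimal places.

8.79%

Growth factor = (146.4/113.7)^(1/3) = (1.287599)^(1/3) = 1.087911
Growth rate = 1.087911 − 1 = 0.087911 = 8.7911%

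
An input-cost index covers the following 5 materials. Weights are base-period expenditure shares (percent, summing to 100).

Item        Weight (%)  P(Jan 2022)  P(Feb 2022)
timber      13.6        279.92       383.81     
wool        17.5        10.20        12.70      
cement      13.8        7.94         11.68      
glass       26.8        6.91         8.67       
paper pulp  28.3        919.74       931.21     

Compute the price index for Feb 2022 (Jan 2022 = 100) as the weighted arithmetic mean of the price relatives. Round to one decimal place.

123.0

timber: 13.6 × (383.81/279.92) = 13.6 × 1.371142 = 18.6475
wool: 17.5 × (12.70/10.20) = 17.5 × 1.245098 = 21.7892
cement: 13.8 × (11.68/7.94) = 13.8 × 1.471033 = 20.3003
glass: 26.8 × (8.67/6.91) = 26.8 × 1.254703 = 33.6260
paper pulp: 28.3 × (931.21/919.74) = 28.3 × 1.012471 = 28.6529
Index = Σ wᵢ·(p₁ᵢ/p₀ᵢ) = 18.6475 + 21.7892 + 20.3003 + 33.6260 + 28.6529 = 123.0160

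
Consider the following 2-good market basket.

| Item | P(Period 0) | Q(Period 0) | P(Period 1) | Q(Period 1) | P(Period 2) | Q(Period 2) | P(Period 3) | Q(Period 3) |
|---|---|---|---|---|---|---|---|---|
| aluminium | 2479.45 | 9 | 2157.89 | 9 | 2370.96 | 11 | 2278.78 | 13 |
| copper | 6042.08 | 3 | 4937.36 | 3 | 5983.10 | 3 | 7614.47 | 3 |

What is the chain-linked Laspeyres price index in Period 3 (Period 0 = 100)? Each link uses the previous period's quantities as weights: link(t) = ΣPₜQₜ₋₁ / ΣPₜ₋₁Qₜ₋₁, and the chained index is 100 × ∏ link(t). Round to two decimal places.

Link Period 0→Period 1:
ΣP(Period 1)Q(Period 0) = 2157.89×9 + 4937.36×3 = 19421.01 + 14812.08 = 34233.09
ΣP(Period 0)Q(Period 0) = 2479.45×9 + 6042.08×3 = 22315.05 + 18126.24 = 40441.29
link = 34233.09/40441.29 = 0.846489
Link Period 1→Period 2:
ΣP(Period 2)Q(Period 1) = 2370.96×9 + 5983.10×3 = 21338.64 + 17949.3 = 39287.94
ΣP(Period 1)Q(Period 1) = 2157.89×9 + 4937.36×3 = 19421.01 + 14812.08 = 34233.09
link = 39287.94/34233.09 = 1.147660
Link Period 2→Period 3:
ΣP(Period 3)Q(Period 2) = 2278.78×11 + 7614.47×3 = 25066.58 + 22843.41 = 47909.99
ΣP(Period 2)Q(Period 2) = 2370.96×11 + 5983.10×3 = 26080.56 + 17949.3 = 44029.86
link = 47909.99/44029.86 = 1.088125
Chained index = 100 × 0.846489 × 1.147660 × 1.088125 = 105.7093

105.71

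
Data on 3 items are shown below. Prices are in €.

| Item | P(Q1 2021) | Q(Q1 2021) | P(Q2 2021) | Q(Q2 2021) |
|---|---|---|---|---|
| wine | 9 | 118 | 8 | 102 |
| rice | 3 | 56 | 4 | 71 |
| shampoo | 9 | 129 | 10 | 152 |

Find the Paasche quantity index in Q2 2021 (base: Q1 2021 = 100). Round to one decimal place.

106.6

Paasche quantity index uses current-period prices as weights.
ΣP(Q2 2021)·Q(Q2 2021) = 8×102 + 4×71 + 10×152 = 816 + 284 + 1520 = 2620
ΣP(Q2 2021)·Q(Q1 2021) = 8×118 + 4×56 + 10×129 = 944 + 224 + 1290 = 2458
Index = 2620 / 2458 × 100 = 106.5907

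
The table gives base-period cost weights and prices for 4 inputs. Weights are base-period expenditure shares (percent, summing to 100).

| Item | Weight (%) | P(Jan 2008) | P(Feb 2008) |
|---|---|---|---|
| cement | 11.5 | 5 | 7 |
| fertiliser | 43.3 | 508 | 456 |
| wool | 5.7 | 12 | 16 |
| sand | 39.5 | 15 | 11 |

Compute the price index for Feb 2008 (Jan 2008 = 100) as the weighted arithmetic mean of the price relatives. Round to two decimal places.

91.53

cement: 11.5 × (7/5) = 11.5 × 1.400000 = 16.1000
fertiliser: 43.3 × (456/508) = 43.3 × 0.897638 = 38.8677
wool: 5.7 × (16/12) = 5.7 × 1.333333 = 7.6000
sand: 39.5 × (11/15) = 39.5 × 0.733333 = 28.9667
Index = Σ wᵢ·(p₁ᵢ/p₀ᵢ) = 16.1000 + 38.8677 + 7.6000 + 28.9667 = 91.5344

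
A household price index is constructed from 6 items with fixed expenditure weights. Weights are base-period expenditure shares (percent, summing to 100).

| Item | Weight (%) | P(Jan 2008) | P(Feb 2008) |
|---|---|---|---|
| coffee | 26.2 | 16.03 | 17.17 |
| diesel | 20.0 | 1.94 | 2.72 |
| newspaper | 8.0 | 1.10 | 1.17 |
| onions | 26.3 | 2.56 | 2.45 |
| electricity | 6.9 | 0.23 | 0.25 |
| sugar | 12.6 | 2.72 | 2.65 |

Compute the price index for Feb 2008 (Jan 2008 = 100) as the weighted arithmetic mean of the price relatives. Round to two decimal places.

coffee: 26.2 × (17.17/16.03) = 26.2 × 1.071117 = 28.0633
diesel: 20.0 × (2.72/1.94) = 20.0 × 1.402062 = 28.0412
newspaper: 8.0 × (1.17/1.10) = 8.0 × 1.063636 = 8.5091
onions: 26.3 × (2.45/2.56) = 26.3 × 0.957031 = 25.1699
electricity: 6.9 × (0.25/0.23) = 6.9 × 1.086957 = 7.5000
sugar: 12.6 × (2.65/2.72) = 12.6 × 0.974265 = 12.2757
Index = Σ wᵢ·(p₁ᵢ/p₀ᵢ) = 28.0633 + 28.0412 + 8.5091 + 25.1699 + 7.5000 + 12.2757 = 109.5592

109.56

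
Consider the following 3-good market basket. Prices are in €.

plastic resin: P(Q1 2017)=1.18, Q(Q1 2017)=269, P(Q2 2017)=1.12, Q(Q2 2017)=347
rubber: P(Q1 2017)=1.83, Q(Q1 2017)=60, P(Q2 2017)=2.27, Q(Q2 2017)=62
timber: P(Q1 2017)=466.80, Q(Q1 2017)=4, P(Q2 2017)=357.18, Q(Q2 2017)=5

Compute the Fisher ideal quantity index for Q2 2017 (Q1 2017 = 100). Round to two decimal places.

Laspeyres component (base-period weights):
ΣP(Q1 2017)Q(Q2 2017) = 1.18×347 + 1.83×62 + 466.80×5 = 409.46 + 113.46 + 2334 = 2856.92
ΣP(Q1 2017)Q(Q1 2017) = 1.18×269 + 1.83×60 + 466.80×4 = 317.42 + 109.8 + 1867.2 = 2294.42
L = 2856.92 / 2294.42 × 100 = 124.5160
Paasche component (current-period weights):
ΣP(Q2 2017)Q(Q2 2017) = 1.12×347 + 2.27×62 + 357.18×5 = 388.64 + 140.74 + 1785.9 = 2315.28
ΣP(Q2 2017)Q(Q1 2017) = 1.12×269 + 2.27×60 + 357.18×4 = 301.28 + 136.2 + 1428.72 = 1866.2
P = 2315.28 / 1866.2 × 100 = 124.0639
Fisher = √(L × P) = √(124.5160 × 124.0639) = 124.2897

124.29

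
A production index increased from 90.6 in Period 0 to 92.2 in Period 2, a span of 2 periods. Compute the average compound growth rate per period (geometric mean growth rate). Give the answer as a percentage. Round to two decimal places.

0.88%

Growth factor = (92.2/90.6)^(1/2) = (1.017660)^(1/2) = 1.008791
Growth rate = 1.008791 − 1 = 0.008791 = 0.8791%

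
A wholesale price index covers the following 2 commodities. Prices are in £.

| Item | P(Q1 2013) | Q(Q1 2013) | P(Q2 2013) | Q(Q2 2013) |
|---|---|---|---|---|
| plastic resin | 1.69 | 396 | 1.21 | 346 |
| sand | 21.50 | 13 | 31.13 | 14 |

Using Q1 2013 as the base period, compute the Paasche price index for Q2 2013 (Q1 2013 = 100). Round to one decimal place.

96.5

Paasche price index uses current-period quantities as weights.
ΣP(Q2 2013)·Q(Q2 2013) = 1.21×346 + 31.13×14 = 418.66 + 435.82 = 854.48
ΣP(Q1 2013)·Q(Q2 2013) = 1.69×346 + 21.50×14 = 584.74 + 301 = 885.74
Index = 854.48 / 885.74 × 100 = 96.4707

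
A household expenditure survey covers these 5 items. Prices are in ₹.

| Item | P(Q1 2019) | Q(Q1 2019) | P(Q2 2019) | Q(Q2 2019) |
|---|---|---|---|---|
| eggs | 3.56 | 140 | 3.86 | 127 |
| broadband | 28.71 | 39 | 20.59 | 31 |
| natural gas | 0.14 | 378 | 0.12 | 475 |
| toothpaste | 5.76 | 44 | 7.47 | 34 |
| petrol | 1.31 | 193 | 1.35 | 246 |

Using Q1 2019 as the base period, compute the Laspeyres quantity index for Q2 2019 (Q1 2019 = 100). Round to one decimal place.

88.5

Laspeyres quantity index uses base-period prices as weights.
ΣP(Q1 2019)·Q(Q2 2019) = 3.56×127 + 28.71×31 + 0.14×475 + 5.76×34 + 1.31×246 = 452.12 + 890.01 + 66.5 + 195.84 + 322.26 = 1926.73
ΣP(Q1 2019)·Q(Q1 2019) = 3.56×140 + 28.71×39 + 0.14×378 + 5.76×44 + 1.31×193 = 498.4 + 1119.69 + 52.92 + 253.44 + 252.83 = 2177.28
Index = 1926.73 / 2177.28 × 100 = 88.4925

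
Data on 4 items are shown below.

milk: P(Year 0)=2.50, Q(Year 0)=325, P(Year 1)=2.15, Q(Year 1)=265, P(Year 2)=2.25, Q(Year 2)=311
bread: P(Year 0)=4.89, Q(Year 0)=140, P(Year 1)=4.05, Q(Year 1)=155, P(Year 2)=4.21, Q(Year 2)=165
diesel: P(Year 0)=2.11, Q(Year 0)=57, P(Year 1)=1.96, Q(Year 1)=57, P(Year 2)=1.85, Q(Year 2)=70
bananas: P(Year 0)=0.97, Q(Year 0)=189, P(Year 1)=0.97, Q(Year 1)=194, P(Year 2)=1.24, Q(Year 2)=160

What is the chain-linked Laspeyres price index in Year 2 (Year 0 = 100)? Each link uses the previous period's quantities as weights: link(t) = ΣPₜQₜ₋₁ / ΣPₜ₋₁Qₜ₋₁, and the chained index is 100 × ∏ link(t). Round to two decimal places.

Link Year 0→Year 1:
ΣP(Year 1)Q(Year 0) = 2.15×325 + 4.05×140 + 1.96×57 + 0.97×189 = 698.75 + 567 + 111.72 + 183.33 = 1560.8
ΣP(Year 0)Q(Year 0) = 2.50×325 + 4.89×140 + 2.11×57 + 0.97×189 = 812.5 + 684.6 + 120.27 + 183.33 = 1800.7
link = 1560.8/1800.7 = 0.866774
Link Year 1→Year 2:
ΣP(Year 2)Q(Year 1) = 2.25×265 + 4.21×155 + 1.85×57 + 1.24×194 = 596.25 + 652.55 + 105.45 + 240.56 = 1594.81
ΣP(Year 1)Q(Year 1) = 2.15×265 + 4.05×155 + 1.96×57 + 0.97×194 = 569.75 + 627.75 + 111.72 + 188.18 = 1497.4
link = 1594.81/1497.4 = 1.065053
Chained index = 100 × 0.866774 × 1.065053 = 92.3160

92.32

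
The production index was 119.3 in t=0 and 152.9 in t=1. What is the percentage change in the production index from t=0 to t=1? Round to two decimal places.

Change = (152.9 − 119.3) / 119.3 × 100
       = 33.6 / 119.3 × 100 = 28.1643%

28.16%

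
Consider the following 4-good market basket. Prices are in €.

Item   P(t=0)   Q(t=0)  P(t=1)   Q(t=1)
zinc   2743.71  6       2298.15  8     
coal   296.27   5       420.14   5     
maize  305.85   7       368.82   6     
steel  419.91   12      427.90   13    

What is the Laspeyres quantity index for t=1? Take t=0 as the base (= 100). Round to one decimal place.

122.3

Laspeyres quantity index uses base-period prices as weights.
ΣP(t=0)·Q(t=1) = 2743.71×8 + 296.27×5 + 305.85×6 + 419.91×13 = 21949.68 + 1481.35 + 1835.1 + 5458.83 = 30724.96
ΣP(t=0)·Q(t=0) = 2743.71×6 + 296.27×5 + 305.85×7 + 419.91×12 = 16462.26 + 1481.35 + 2140.95 + 5038.92 = 25123.48
Index = 30724.96 / 25123.48 × 100 = 122.2958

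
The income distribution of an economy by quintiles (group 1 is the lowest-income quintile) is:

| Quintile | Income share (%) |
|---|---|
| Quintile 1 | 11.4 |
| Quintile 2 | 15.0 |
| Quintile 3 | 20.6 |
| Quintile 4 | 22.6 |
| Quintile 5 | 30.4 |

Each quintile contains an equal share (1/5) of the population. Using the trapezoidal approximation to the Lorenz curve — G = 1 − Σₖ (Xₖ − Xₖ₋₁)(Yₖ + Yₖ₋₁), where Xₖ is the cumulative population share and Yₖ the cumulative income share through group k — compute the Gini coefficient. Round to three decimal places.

Cumulative income shares Yₖ: 0.1140, 0.2640, 0.4700, 0.6960, 1.0000
Σ (Xₖ−Xₖ₋₁)(Yₖ+Yₖ₋₁) = (1/5)(0.1140+0.0000) + (1/5)(0.2640+0.1140) + (1/5)(0.4700+0.2640) + (1/5)(0.6960+0.4700) + (1/5)(1.0000+0.6960)
  = 0.0228 + 0.0756 + 0.1468 + 0.2332 + 0.3392 = 0.8176
G = 1 − 0.8176 = 0.1824

0.182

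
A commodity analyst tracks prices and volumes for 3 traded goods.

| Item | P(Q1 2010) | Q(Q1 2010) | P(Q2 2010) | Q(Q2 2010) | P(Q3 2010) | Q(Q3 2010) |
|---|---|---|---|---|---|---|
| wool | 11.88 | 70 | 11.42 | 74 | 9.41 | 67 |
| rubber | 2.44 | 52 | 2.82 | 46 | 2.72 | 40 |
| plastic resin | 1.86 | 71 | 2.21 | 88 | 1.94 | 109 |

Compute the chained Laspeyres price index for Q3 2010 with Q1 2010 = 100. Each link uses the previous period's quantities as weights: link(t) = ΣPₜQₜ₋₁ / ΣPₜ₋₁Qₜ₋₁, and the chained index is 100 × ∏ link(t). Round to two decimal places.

85.82

Link Q1 2010→Q2 2010:
ΣP(Q2 2010)Q(Q1 2010) = 11.42×70 + 2.82×52 + 2.21×71 = 799.4 + 146.64 + 156.91 = 1102.95
ΣP(Q1 2010)Q(Q1 2010) = 11.88×70 + 2.44×52 + 1.86×71 = 831.6 + 126.88 + 132.06 = 1090.54
link = 1102.95/1090.54 = 1.011380
Link Q2 2010→Q3 2010:
ΣP(Q3 2010)Q(Q2 2010) = 9.41×74 + 2.72×46 + 1.94×88 = 696.34 + 125.12 + 170.72 = 992.18
ΣP(Q2 2010)Q(Q2 2010) = 11.42×74 + 2.82×46 + 2.21×88 = 845.08 + 129.72 + 194.48 = 1169.28
link = 992.18/1169.28 = 0.848539
Chained index = 100 × 1.011380 × 0.848539 = 85.8195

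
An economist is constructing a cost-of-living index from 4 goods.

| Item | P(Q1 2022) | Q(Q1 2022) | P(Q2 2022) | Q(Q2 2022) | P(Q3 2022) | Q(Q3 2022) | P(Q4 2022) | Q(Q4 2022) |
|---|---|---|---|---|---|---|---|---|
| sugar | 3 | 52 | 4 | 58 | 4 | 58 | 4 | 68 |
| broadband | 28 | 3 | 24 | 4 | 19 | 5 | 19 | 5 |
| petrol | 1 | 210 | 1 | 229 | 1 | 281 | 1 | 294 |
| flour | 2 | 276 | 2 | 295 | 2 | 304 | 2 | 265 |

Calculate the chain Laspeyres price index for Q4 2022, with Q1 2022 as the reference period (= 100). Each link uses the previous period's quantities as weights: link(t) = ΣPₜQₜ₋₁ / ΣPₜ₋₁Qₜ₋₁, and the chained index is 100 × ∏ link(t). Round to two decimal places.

102.18

Link Q1 2022→Q2 2022:
ΣP(Q2 2022)Q(Q1 2022) = 4×52 + 24×3 + 1×210 + 2×276 = 208 + 72 + 210 + 552 = 1042
ΣP(Q1 2022)Q(Q1 2022) = 3×52 + 28×3 + 1×210 + 2×276 = 156 + 84 + 210 + 552 = 1002
link = 1042/1002 = 1.039920
Link Q2 2022→Q3 2022:
ΣP(Q3 2022)Q(Q2 2022) = 4×58 + 19×4 + 1×229 + 2×295 = 232 + 76 + 229 + 590 = 1127
ΣP(Q2 2022)Q(Q2 2022) = 4×58 + 24×4 + 1×229 + 2×295 = 232 + 96 + 229 + 590 = 1147
link = 1127/1147 = 0.982563
Link Q3 2022→Q4 2022:
ΣP(Q4 2022)Q(Q3 2022) = 4×58 + 19×5 + 1×281 + 2×304 = 232 + 95 + 281 + 608 = 1216
ΣP(Q3 2022)Q(Q3 2022) = 4×58 + 19×5 + 1×281 + 2×304 = 232 + 95 + 281 + 608 = 1216
link = 1216/1216 = 1.000000
Chained index = 100 × 1.039920 × 0.982563 × 1.000000 = 102.1787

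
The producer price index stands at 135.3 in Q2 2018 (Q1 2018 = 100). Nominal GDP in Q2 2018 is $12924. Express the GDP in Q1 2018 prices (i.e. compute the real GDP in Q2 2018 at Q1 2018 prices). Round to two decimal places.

9552.11

Real = Nominal ÷ (Index/100) = 12924 ÷ (135.3/100)
     = 12924 ÷ 1.353 = 9552.1064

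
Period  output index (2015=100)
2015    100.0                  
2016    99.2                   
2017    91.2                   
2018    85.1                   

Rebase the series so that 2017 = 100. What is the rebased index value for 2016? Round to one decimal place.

Rebased(2016) = 99.2 / 91.2 × 100 = 108.7719

108.8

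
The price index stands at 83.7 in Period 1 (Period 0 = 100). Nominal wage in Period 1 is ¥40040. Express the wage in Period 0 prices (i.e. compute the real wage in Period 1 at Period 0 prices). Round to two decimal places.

Real = Nominal ÷ (Index/100) = 40040 ÷ (83.7/100)
     = 40040 ÷ 0.837 = 47837.5149

47837.51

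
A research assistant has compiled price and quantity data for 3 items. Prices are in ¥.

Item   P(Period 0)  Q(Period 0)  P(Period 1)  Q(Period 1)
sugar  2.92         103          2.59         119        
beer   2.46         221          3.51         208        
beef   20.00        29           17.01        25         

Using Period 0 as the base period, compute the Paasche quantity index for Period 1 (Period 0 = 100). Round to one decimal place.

95.3

Paasche quantity index uses current-period prices as weights.
ΣP(Period 1)·Q(Period 1) = 2.59×119 + 3.51×208 + 17.01×25 = 308.21 + 730.08 + 425.25 = 1463.54
ΣP(Period 1)·Q(Period 0) = 2.59×103 + 3.51×221 + 17.01×29 = 266.77 + 775.71 + 493.29 = 1535.77
Index = 1463.54 / 1535.77 × 100 = 95.2968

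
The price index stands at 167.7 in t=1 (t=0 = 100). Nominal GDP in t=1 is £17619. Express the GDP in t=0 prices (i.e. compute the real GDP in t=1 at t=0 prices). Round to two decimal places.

Real = Nominal ÷ (Index/100) = 17619 ÷ (167.7/100)
     = 17619 ÷ 1.677 = 10506.2612

10506.26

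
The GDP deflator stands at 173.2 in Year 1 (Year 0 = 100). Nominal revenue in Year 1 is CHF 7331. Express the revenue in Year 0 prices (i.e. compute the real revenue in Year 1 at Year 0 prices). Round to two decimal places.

Real = Nominal ÷ (Index/100) = 7331 ÷ (173.2/100)
     = 7331 ÷ 1.732 = 4232.6790

4232.68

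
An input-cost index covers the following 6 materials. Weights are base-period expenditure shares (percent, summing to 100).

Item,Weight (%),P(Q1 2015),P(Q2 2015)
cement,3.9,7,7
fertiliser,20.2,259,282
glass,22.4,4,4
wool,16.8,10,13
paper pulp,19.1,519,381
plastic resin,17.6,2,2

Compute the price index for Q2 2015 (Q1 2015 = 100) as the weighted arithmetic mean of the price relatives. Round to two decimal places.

cement: 3.9 × (7/7) = 3.9 × 1.000000 = 3.9000
fertiliser: 20.2 × (282/259) = 20.2 × 1.088803 = 21.9938
glass: 22.4 × (4/4) = 22.4 × 1.000000 = 22.4000
wool: 16.8 × (13/10) = 16.8 × 1.300000 = 21.8400
paper pulp: 19.1 × (381/519) = 19.1 × 0.734104 = 14.0214
plastic resin: 17.6 × (2/2) = 17.6 × 1.000000 = 17.6000
Index = Σ wᵢ·(p₁ᵢ/p₀ᵢ) = 3.9000 + 21.9938 + 22.4000 + 21.8400 + 14.0214 + 17.6000 = 101.7552

101.76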